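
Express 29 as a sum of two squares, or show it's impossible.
2² + 5² (a=2, b=5)

Factorization: 29 = 29
By Fermat: n is sum of two squares iff every prime p ≡ 3 (mod 4) appears to even power.
All primes ≡ 3 (mod 4) appear to even power.
Search a = 0, 1, 2, … for 29 - a² a perfect square: first hit at a = 2: 29 - 4 = 25 = 5².
29 = 2² + 5² = 4 + 25 ✓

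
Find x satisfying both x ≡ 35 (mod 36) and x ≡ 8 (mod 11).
107

Using Chinese Remainder Theorem:
M = 36 × 11 = 396
M1 = 11, M2 = 36
y1 = 11^(-1) mod 36 = 23
y2 = 36^(-1) mod 11 = 4
x = (35×11×23 + 8×36×4) mod 396 = 107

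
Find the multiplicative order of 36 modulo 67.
33

67 is prime, so ord(36) divides φ(67) = 66.
Divisors of 66: 1, 2, 3, 6, 11, 22, 33, 66.
Repeated squaring: 36^1 ≡ 36, 36^2 ≡ 23, 36^4 ≡ 60, 36^8 ≡ 49, 36^16 ≡ 56, 36^32 ≡ 54, 36^64 ≡ 35 (mod 67).
Test 36^d mod 67 for each divisor d in increasing order:
36^1 ≡ 36
36^2 ≡ 23
36^3 = 36^2·36^1 ≡ 24
36^6 = 36^4·36^2 ≡ 40
36^11 = 36^8·36^2·36^1 ≡ 37
36^22 = 36^16·36^4·36^2 ≡ 29
36^33 = 36^32·36^1 ≡ 1  ← first divisor giving 1
The order is 33.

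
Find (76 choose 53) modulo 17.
10

Using Lucas' theorem:
Write n=76 and k=53 in base 17:
n in base 17: [4, 8]
k in base 17: [3, 2]
C(76,53) mod 17 = ∏ C(n_i, k_i) mod 17
Digit binomials (mod 17): C(4,3) = 4; C(8,2) = 28 ≡ 11
Product: 4 × 11 = 44 ≡ 10 (mod 17)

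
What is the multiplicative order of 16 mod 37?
9

37 is prime, so ord(16) divides φ(37) = 36.
Divisors of 36: 1, 2, 3, 4, 6, 9, 12, 18, 36.
Repeated squaring: 16^1 ≡ 16, 16^2 ≡ 34, 16^4 ≡ 9, 16^8 ≡ 7, 16^16 ≡ 12, 16^32 ≡ 33 (mod 37).
Test 16^d mod 37 for each divisor d in increasing order:
16^1 ≡ 16
16^2 ≡ 34
16^3 = 16^2·16^1 ≡ 26
16^4 ≡ 9
16^6 = 16^4·16^2 ≡ 10
16^9 = 16^8·16^1 ≡ 1  ← first divisor giving 1
The order is 9.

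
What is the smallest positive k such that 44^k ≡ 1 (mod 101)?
20

101 is prime, so ord(44) divides φ(101) = 100.
Divisors of 100: 1, 2, 4, 5, 10, 20, 25, 50, 100.
Repeated squaring: 44^1 ≡ 44, 44^2 ≡ 17, 44^4 ≡ 87, 44^8 ≡ 95, 44^16 ≡ 36, 44^32 ≡ 84, 44^64 ≡ 87 (mod 101).
Test 44^d mod 101 for each divisor d in increasing order:
44^1 ≡ 44
44^2 ≡ 17
44^4 ≡ 87
44^5 = 44^4·44^1 ≡ 91
44^10 = 44^8·44^2 ≡ 100
44^20 = 44^16·44^4 ≡ 1  ← first divisor giving 1
The order is 20.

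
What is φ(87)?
56

87 = 3 × 29
φ(n) = n × ∏(1 - 1/p) for each prime p dividing n
φ(87) = 87 × (1 - 1/3) × (1 - 1/29) = 56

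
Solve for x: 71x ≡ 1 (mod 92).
35

gcd(71, 92) = 1, so the inverse exists.
Extended Euclidean algorithm on (92, 71):
92 = 1 × 71 + 21  ⟹  21 = (1)·92 + (-1)·71
71 = 3 × 21 + 8  ⟹  8 = (-3)·92 + (4)·71
21 = 2 × 8 + 5  ⟹  5 = (7)·92 + (-9)·71
8 = 1 × 5 + 3  ⟹  3 = (-10)·92 + (13)·71
5 = 1 × 3 + 2  ⟹  2 = (17)·92 + (-22)·71
3 = 1 × 2 + 1  ⟹  1 = (-27)·92 + (35)·71
So (35)·71 ≡ 1 (mod 92), i.e. 71^(-1) ≡ 35 (mod 92).
Check: 71 × 35 = 2485 ≡ 1 (mod 92)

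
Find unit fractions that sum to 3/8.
1/3 + 1/24

Greedy algorithm:
3/8: ceiling(8/3) = 3, use 1/3
1/24: ceiling(24/1) = 24, use 1/24
Result: 3/8 = 1/3 + 1/24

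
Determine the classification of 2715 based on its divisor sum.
deficient

Proper divisors of 2715: sum = 1 + 3 + 5 + 15 + 181 + 543 + 905 = 1653
Since 1653 < 2715, 2715 is deficient.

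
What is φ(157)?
156

157 = 157
φ(n) = n × ∏(1 - 1/p) for each prime p dividing n
φ(157) = 157 × (1 - 1/157) = 156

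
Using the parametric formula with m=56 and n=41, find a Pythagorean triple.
(1455, 4592, 4817)

Euclid's formula: a = m² - n², b = 2mn, c = m² + n²
m = 56, n = 41
a = 56² - 41² = 3136 - 1681 = 1455
b = 2 × 56 × 41 = 4592
c = 56² + 41² = 3136 + 1681 = 4817
Verification: 1455² + 4592² = 2117025 + 21086464 = 23203489 = 4817² ✓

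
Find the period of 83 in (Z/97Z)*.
96

97 is prime, so ord(83) divides φ(97) = 96.
Divisors of 96: 1, 2, 3, 4, 6, 8, 12, 16, 24, 32, 48, 96.
Repeated squaring: 83^1 ≡ 83, 83^2 ≡ 2, 83^4 ≡ 4, 83^8 ≡ 16, 83^16 ≡ 62, 83^32 ≡ 61, 83^64 ≡ 35 (mod 97).
Test 83^d mod 97 for each divisor d in increasing order:
83^1 ≡ 83
83^2 ≡ 2
83^3 = 83^2·83^1 ≡ 69
83^4 ≡ 4
83^6 = 83^4·83^2 ≡ 8
83^8 ≡ 16
83^12 = 83^8·83^4 ≡ 64
83^16 ≡ 62
83^24 = 83^16·83^8 ≡ 22
83^32 ≡ 61
83^48 = 83^32·83^16 ≡ 96
83^96 = 83^64·83^32 ≡ 1  ← first divisor giving 1
The order is 96.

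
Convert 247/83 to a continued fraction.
[2; 1, 40, 2]

Euclidean algorithm steps:
247 = 2 × 83 + 81
83 = 1 × 81 + 2
81 = 40 × 2 + 1
2 = 2 × 1 + 0
Continued fraction: [2; 1, 40, 2]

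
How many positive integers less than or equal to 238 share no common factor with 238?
96

238 = 2 × 7 × 17
φ(n) = n × ∏(1 - 1/p) for each prime p dividing n
φ(238) = 238 × (1 - 1/2) × (1 - 1/7) × (1 - 1/17) = 96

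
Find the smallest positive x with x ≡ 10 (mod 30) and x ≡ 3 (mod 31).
220

Using Chinese Remainder Theorem:
M = 30 × 31 = 930
M1 = 31, M2 = 30
y1 = 31^(-1) mod 30 = 1
y2 = 30^(-1) mod 31 = 30
x = (10×31×1 + 3×30×30) mod 930 = 220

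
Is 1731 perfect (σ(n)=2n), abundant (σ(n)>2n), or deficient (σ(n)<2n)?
deficient

Proper divisors of 1731: sum = 1 + 3 + 577 = 581
Since 581 < 1731, 1731 is deficient.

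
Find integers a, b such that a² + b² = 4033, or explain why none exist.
8² + 63² (a=8, b=63)

Factorization: 4033 = 37 × 109
By Fermat: n is sum of two squares iff every prime p ≡ 3 (mod 4) appears to even power.
All primes ≡ 3 (mod 4) appear to even power.
Search a = 0, 1, 2, … for 4033 - a² a perfect square: first hit at a = 8: 4033 - 64 = 3969 = 63².
4033 = 8² + 63² = 64 + 3969 ✓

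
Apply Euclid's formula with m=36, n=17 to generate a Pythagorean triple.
(1007, 1224, 1585)

Euclid's formula: a = m² - n², b = 2mn, c = m² + n²
m = 36, n = 17
a = 36² - 17² = 1296 - 289 = 1007
b = 2 × 36 × 17 = 1224
c = 36² + 17² = 1296 + 289 = 1585
Verification: 1007² + 1224² = 1014049 + 1498176 = 2512225 = 1585² ✓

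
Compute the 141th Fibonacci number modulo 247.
40

Matrix identity: Q^n = [[F_(n+1), F_n], [F_n, F_(n-1)]] with Q = [[1,1],[1,0]].
n = 141 = 10001101₂. Square-and-multiply, entries mod 247:
Q^1 = [[1,1],[1,0]]
Q^2 = (Q^1)² = [[2,1],[1,1]]
Q^4 = (Q^2)² = [[5,3],[3,2]]
Q^8 = (Q^4)² = [[34,21],[21,13]]
Q^17 = (Q^8)²·Q = [[114,115],[115,246]]
Q^35 = (Q^17)²·Q = [[190,39],[39,151]]
Q^70 = (Q^35)² = [[77,208],[208,116]]
Q^141 = (Q^70)²·Q = [[170,40],[40,130]]
F_141 mod 247 = Q^141[0][1] = 40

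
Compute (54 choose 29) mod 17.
0

Using Lucas' theorem:
Write n=54 and k=29 in base 17:
n in base 17: [3, 3]
k in base 17: [1, 12]
C(54,29) mod 17 = ∏ C(n_i, k_i) mod 17
Digit binomials (mod 17): C(3,1) = 3; C(3,12) = 0 (k_i > n_i)
Product: 3 × 0 = 0 ≡ 0 (mod 17)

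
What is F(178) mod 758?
267

Matrix identity: Q^n = [[F_(n+1), F_n], [F_n, F_(n-1)]] with Q = [[1,1],[1,0]].
n = 178 = 10110010₂. Square-and-multiply, entries mod 758:
Q^1 = [[1,1],[1,0]]
Q^2 = (Q^1)² = [[2,1],[1,1]]
Q^5 = (Q^2)²·Q = [[8,5],[5,3]]
Q^11 = (Q^5)²·Q = [[144,89],[89,55]]
Q^22 = (Q^11)² = [[611,277],[277,334]]
Q^44 = (Q^22)² = [[556,255],[255,301]]
Q^89 = (Q^44)²·Q = [[698,467],[467,231]]
Q^178 = (Q^89)² = [[353,267],[267,86]]
F_178 mod 758 = Q^178[0][1] = 267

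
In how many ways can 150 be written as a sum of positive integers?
40853235313

p(n) counts ways to write n as a sum of positive integers (order ignored).
Euler's pentagonal recurrence: p(k) = p(k-1) + p(k-2) - p(k-5) - p(k-7) + p(k-12) + p(k-15) - ... (offsets j(3j∓1)/2, signs ++--, p(0)=1, p(<0)=0).
DP table for k = 0..149: p(0)=1, p(1)=1, p(2)=2, p(3)=3, p(4)=5, p(5)=7, p(6)=11, p(7)=15, p(8)=22, p(9)=30, p(10)=42, p(11)=56, p(12)=77, p(13)=101, p(14)=135, p(15)=176, p(16)=231, p(17)=297, p(18)=385, p(19)=490, p(20)=627, p(21)=792, p(22)=1002, p(23)=1255, p(24)=1575, p(25)=1958, p(26)=2436, p(27)=3010, p(28)=3718, p(29)=4565, p(30)=5604, p(31)=6842, p(32)=8349, p(33)=10143, p(34)=12310, p(35)=14883, p(36)=17977, p(37)=21637, p(38)=26015, p(39)=31185, p(40)=37338, p(41)=44583, p(42)=53174, p(43)=63261, p(44)=75175, p(45)=89134, p(46)=105558, p(47)=124754, p(48)=147273, p(49)=173525, p(50)=204226, p(51)=239943, p(52)=281589, p(53)=329931, p(54)=386155, p(55)=451276, p(56)=526823, p(57)=614154, p(58)=715220, p(59)=831820, p(60)=966467, p(61)=1121505, p(62)=1300156, p(63)=1505499, p(64)=1741630, p(65)=2012558, p(66)=2323520, p(67)=2679689, p(68)=3087735, p(69)=3554345, p(70)=4087968, p(71)=4697205, p(72)=5392783, p(73)=6185689, p(74)=7089500, p(75)=8118264, p(76)=9289091, p(77)=10619863, p(78)=12132164, p(79)=13848650, p(80)=15796476, p(81)=18004327, p(82)=20506255, p(83)=23338469, p(84)=26543660, p(85)=30167357, p(86)=34262962, p(87)=38887673, p(88)=44108109, p(89)=49995925, p(90)=56634173, p(91)=64112359, p(92)=72533807, p(93)=82010177, p(94)=92669720, p(95)=104651419, p(96)=118114304, p(97)=133230930, p(98)=150198136, p(99)=169229875, p(100)=190569292, p(101)=214481126, p(102)=241265379, p(103)=271248950, p(104)=304801365, p(105)=342325709, p(106)=384276336, p(107)=431149389, p(108)=483502844, p(109)=541946240, p(110)=607163746, p(111)=679903203, p(112)=761002156, p(113)=851376628, p(114)=952050665, p(115)=1064144451, p(116)=1188908248, p(117)=1327710076, p(118)=1482074143, p(119)=1653668665, p(120)=1844349560, p(121)=2056148051, p(122)=2291320912, p(123)=2552338241, p(124)=2841940500, p(125)=3163127352, p(126)=3519222692, p(127)=3913864295, p(128)=4351078600, p(129)=4835271870, p(130)=5371315400, p(131)=5964539504, p(132)=6620830889, p(133)=7346629512, p(134)=8149040695, p(135)=9035836076, p(136)=10015581680, p(137)=11097645016, p(138)=12292341831, p(139)=13610949895, p(140)=15065878135, p(141)=16670689208, p(142)=18440293320, p(143)=20390982757, p(144)=22540654445, p(145)=24908858009, p(146)=27517052599, p(147)=30388671978, p(148)=33549419497, p(149)=37027355200.
Final step: p(150) = p(149) + p(148) - p(145) - p(143) + p(138) + p(135) - p(128) - p(124) + p(115) + p(110) - p(99) - p(93) + p(80) + p(73) - p(58) - p(50) + p(33) + p(24) - p(5)
= 37027355200 + 33549419497 - 24908858009 - 20390982757 + 12292341831 + 9035836076 - 4351078600 - 2841940500 + 1064144451 + 607163746 - 169229875 - 82010177 + 15796476 + 6185689 - 715220 - 204226 + 10143 + 1575 - 7
= 40853235313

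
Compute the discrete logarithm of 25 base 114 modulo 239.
80

Baby-step giant-step with step n = ⌈√239⌉ = 16.
Baby steps 114^j mod 239 (j:value) for j=0..15: 0:1, 1:114, 2:90, 3:222, 4:213, 5:143, 6:50, 7:203, 8:198, 9:106, 10:134, 11:219, 12:110, 13:112, 14:101, 15:42.
Giant-step multiplier: 114^(-16) ≡ 114^(238-16) = 114^222 ≡ 30 (mod 239).
Giant steps γ_i = 25·30^i mod 239: γ_0=25, γ_1=33, γ_2=34, γ_3=64, γ_4=8, γ_5=1 (in table at j=0).
x = i·n + j = 5·16 + 0 = 80.
Check: 114^80 ≡ 25 (mod 239).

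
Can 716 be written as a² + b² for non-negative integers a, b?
Not possible

Factorization: 716 = 2^2 × 179
By Fermat: n is sum of two squares iff every prime p ≡ 3 (mod 4) appears to even power.
Prime(s) ≡ 3 (mod 4) with odd exponent: [(179, 1)]
Therefore 716 cannot be expressed as a² + b².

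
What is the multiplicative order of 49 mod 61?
30

61 is prime, so ord(49) divides φ(61) = 60.
Divisors of 60: 1, 2, 3, 4, 5, 6, 10, 12, 15, 20, 30, 60.
Repeated squaring: 49^1 ≡ 49, 49^2 ≡ 22, 49^4 ≡ 57, 49^8 ≡ 16, 49^16 ≡ 12, 49^32 ≡ 22 (mod 61).
Test 49^d mod 61 for each divisor d in increasing order:
49^1 ≡ 49
49^2 ≡ 22
49^3 = 49^2·49^1 ≡ 41
49^4 ≡ 57
49^5 = 49^4·49^1 ≡ 48
49^6 = 49^4·49^2 ≡ 34
49^10 = 49^8·49^2 ≡ 47
49^12 = 49^8·49^4 ≡ 58
49^15 = 49^8·49^4·49^2·49^1 ≡ 60
49^20 = 49^16·49^4 ≡ 13
49^30 = 49^16·49^8·49^4·49^2 ≡ 1  ← first divisor giving 1
The order is 30.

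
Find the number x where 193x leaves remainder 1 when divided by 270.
7

gcd(193, 270) = 1, so the inverse exists.
Extended Euclidean algorithm on (270, 193):
270 = 1 × 193 + 77  ⟹  77 = (1)·270 + (-1)·193
193 = 2 × 77 + 39  ⟹  39 = (-2)·270 + (3)·193
77 = 1 × 39 + 38  ⟹  38 = (3)·270 + (-4)·193
39 = 1 × 38 + 1  ⟹  1 = (-5)·270 + (7)·193
So (7)·193 ≡ 1 (mod 270), i.e. 193^(-1) ≡ 7 (mod 270).
Check: 193 × 7 = 1351 ≡ 1 (mod 270)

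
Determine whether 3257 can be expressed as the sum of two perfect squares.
11² + 56² (a=11, b=56)

Factorization: 3257 = 3257
By Fermat: n is sum of two squares iff every prime p ≡ 3 (mod 4) appears to even power.
All primes ≡ 3 (mod 4) appear to even power.
Search a = 0, 1, 2, … for 3257 - a² a perfect square: first hit at a = 11: 3257 - 121 = 3136 = 56².
3257 = 11² + 56² = 121 + 3136 ✓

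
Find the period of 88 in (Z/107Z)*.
106

107 is prime, so ord(88) divides φ(107) = 106.
Divisors of 106: 1, 2, 53, 106.
Repeated squaring: 88^1 ≡ 88, 88^2 ≡ 40, 88^4 ≡ 102, 88^8 ≡ 25, 88^16 ≡ 90, 88^32 ≡ 75, 88^64 ≡ 61 (mod 107).
Test 88^d mod 107 for each divisor d in increasing order:
88^1 ≡ 88
88^2 ≡ 40
88^53 = 88^32·88^16·88^4·88^1 ≡ 106
88^106 = 88^64·88^32·88^8·88^2 ≡ 1  ← first divisor giving 1
The order is 106.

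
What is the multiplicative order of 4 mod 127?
7

127 is prime, so ord(4) divides φ(127) = 126.
Divisors of 126: 1, 2, 3, 6, 7, 9, 14, 18, 21, 42, 63, 126.
Repeated squaring: 4^1 ≡ 4, 4^2 ≡ 16, 4^4 ≡ 2, 4^8 ≡ 4, 4^16 ≡ 16, 4^32 ≡ 2, 4^64 ≡ 4 (mod 127).
Test 4^d mod 127 for each divisor d in increasing order:
4^1 ≡ 4
4^2 ≡ 16
4^3 = 4^2·4^1 ≡ 64
4^6 = 4^4·4^2 ≡ 32
4^7 = 4^4·4^2·4^1 ≡ 1  ← first divisor giving 1
The order is 7.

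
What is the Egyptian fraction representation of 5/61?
1/13 + 1/199 + 1/52603 + 1/4150560811 + 1/34454310087467394631

Greedy algorithm:
5/61: ceiling(61/5) = 13, use 1/13
4/793: ceiling(793/4) = 199, use 1/199
3/157807: ceiling(157807/3) = 52603, use 1/52603
2/8301121621: ceiling(8301121621/2) = 4150560811, use 1/4150560811
1/34454310087467394631: ceiling(34454310087467394631/1) = 34454310087467394631, use 1/34454310087467394631
Result: 5/61 = 1/13 + 1/199 + 1/52603 + 1/4150560811 + 1/34454310087467394631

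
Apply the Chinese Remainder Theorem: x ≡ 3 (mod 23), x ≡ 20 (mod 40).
900

Using Chinese Remainder Theorem:
M = 23 × 40 = 920
M1 = 40, M2 = 23
y1 = 40^(-1) mod 23 = 19
y2 = 23^(-1) mod 40 = 7
x = (3×40×19 + 20×23×7) mod 920 = 900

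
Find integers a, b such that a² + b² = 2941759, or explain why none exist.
Not possible

Factorization: 2941759 = 37 × 43^3
By Fermat: n is sum of two squares iff every prime p ≡ 3 (mod 4) appears to even power.
Prime(s) ≡ 3 (mod 4) with odd exponent: [(43, 3)]
Therefore 2941759 cannot be expressed as a² + b².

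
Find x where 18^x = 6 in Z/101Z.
30

Baby-step giant-step with step n = ⌈√101⌉ = 11.
Baby steps 18^j mod 101 (j:value) for j=0..10: 0:1, 1:18, 2:21, 3:75, 4:37, 5:60, 6:70, 7:48, 8:56, 9:99, 10:65.
Giant-step multiplier: 18^(-11) ≡ 18^(100-11) = 18^89 ≡ 12 (mod 101).
Giant steps γ_i = 6·12^i mod 101: γ_0=6, γ_1=72, γ_2=56 (in table at j=8).
x = i·n + j = 2·11 + 8 = 30.
Check: 18^30 ≡ 6 (mod 101).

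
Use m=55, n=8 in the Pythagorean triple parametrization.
(2961, 880, 3089)

Euclid's formula: a = m² - n², b = 2mn, c = m² + n²
m = 55, n = 8
a = 55² - 8² = 3025 - 64 = 2961
b = 2 × 55 × 8 = 880
c = 55² + 8² = 3025 + 64 = 3089
Verification: 2961² + 880² = 8767521 + 774400 = 9541921 = 3089² ✓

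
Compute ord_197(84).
28

197 is prime, so ord(84) divides φ(197) = 196.
Divisors of 196: 1, 2, 4, 7, 14, 28, 49, 98, 196.
Repeated squaring: 84^1 ≡ 84, 84^2 ≡ 161, 84^4 ≡ 114, 84^8 ≡ 191, 84^16 ≡ 36, 84^32 ≡ 114, 84^64 ≡ 191, 84^128 ≡ 36 (mod 197).
Test 84^d mod 197 for each divisor d in increasing order:
84^1 ≡ 84
84^2 ≡ 161
84^4 ≡ 114
84^7 = 84^4·84^2·84^1 ≡ 14
84^14 = 84^8·84^4·84^2 ≡ 196
84^28 = 84^16·84^8·84^4 ≡ 1  ← first divisor giving 1
The order is 28.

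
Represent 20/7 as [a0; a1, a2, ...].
[2; 1, 6]

Euclidean algorithm steps:
20 = 2 × 7 + 6
7 = 1 × 6 + 1
6 = 6 × 1 + 0
Continued fraction: [2; 1, 6]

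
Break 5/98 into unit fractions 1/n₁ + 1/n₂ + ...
1/20 + 1/980

Greedy algorithm:
5/98: ceiling(98/5) = 20, use 1/20
1/980: ceiling(980/1) = 980, use 1/980
Result: 5/98 = 1/20 + 1/980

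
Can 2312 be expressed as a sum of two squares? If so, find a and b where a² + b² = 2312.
14² + 46² (a=14, b=46)

Factorization: 2312 = 2^3 × 17^2
By Fermat: n is sum of two squares iff every prime p ≡ 3 (mod 4) appears to even power.
All primes ≡ 3 (mod 4) appear to even power.
Search a = 0, 1, 2, … for 2312 - a² a perfect square: first hit at a = 14: 2312 - 196 = 2116 = 46².
2312 = 14² + 46² = 196 + 2116 ✓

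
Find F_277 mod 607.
567

Matrix identity: Q^n = [[F_(n+1), F_n], [F_n, F_(n-1)]] with Q = [[1,1],[1,0]].
n = 277 = 100010101₂. Square-and-multiply, entries mod 607:
Q^1 = [[1,1],[1,0]]
Q^2 = (Q^1)² = [[2,1],[1,1]]
Q^4 = (Q^2)² = [[5,3],[3,2]]
Q^8 = (Q^4)² = [[34,21],[21,13]]
Q^17 = (Q^8)²·Q = [[156,383],[383,380]]
Q^34 = (Q^17)² = [[458,122],[122,336]]
Q^69 = (Q^34)²·Q = [[413,58],[58,355]]
Q^138 = (Q^69)² = [[331,233],[233,98]]
Q^277 = (Q^138)²·Q = [[369,567],[567,409]]
F_277 mod 607 = Q^277[0][1] = 567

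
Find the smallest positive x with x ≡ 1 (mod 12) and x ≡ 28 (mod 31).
121

Using Chinese Remainder Theorem:
M = 12 × 31 = 372
M1 = 31, M2 = 12
y1 = 31^(-1) mod 12 = 7
y2 = 12^(-1) mod 31 = 13
x = (1×31×7 + 28×12×13) mod 372 = 121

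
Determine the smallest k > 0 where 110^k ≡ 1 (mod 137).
136

137 is prime, so ord(110) divides φ(137) = 136.
Divisors of 136: 1, 2, 4, 8, 17, 34, 68, 136.
Repeated squaring: 110^1 ≡ 110, 110^2 ≡ 44, 110^4 ≡ 18, 110^8 ≡ 50, 110^16 ≡ 34, 110^32 ≡ 60, 110^64 ≡ 38, 110^128 ≡ 74 (mod 137).
Test 110^d mod 137 for each divisor d in increasing order:
110^1 ≡ 110
110^2 ≡ 44
110^4 ≡ 18
110^8 ≡ 50
110^17 = 110^16·110^1 ≡ 41
110^34 = 110^32·110^2 ≡ 37
110^68 = 110^64·110^4 ≡ 136
110^136 = 110^128·110^8 ≡ 1  ← first divisor giving 1
The order is 136.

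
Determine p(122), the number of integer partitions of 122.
2291320912

p(n) counts ways to write n as a sum of positive integers (order ignored).
Euler's pentagonal recurrence: p(k) = p(k-1) + p(k-2) - p(k-5) - p(k-7) + p(k-12) + p(k-15) - ... (offsets j(3j∓1)/2, signs ++--, p(0)=1, p(<0)=0).
DP table for k = 0..121: p(0)=1, p(1)=1, p(2)=2, p(3)=3, p(4)=5, p(5)=7, p(6)=11, p(7)=15, p(8)=22, p(9)=30, p(10)=42, p(11)=56, p(12)=77, p(13)=101, p(14)=135, p(15)=176, p(16)=231, p(17)=297, p(18)=385, p(19)=490, p(20)=627, p(21)=792, p(22)=1002, p(23)=1255, p(24)=1575, p(25)=1958, p(26)=2436, p(27)=3010, p(28)=3718, p(29)=4565, p(30)=5604, p(31)=6842, p(32)=8349, p(33)=10143, p(34)=12310, p(35)=14883, p(36)=17977, p(37)=21637, p(38)=26015, p(39)=31185, p(40)=37338, p(41)=44583, p(42)=53174, p(43)=63261, p(44)=75175, p(45)=89134, p(46)=105558, p(47)=124754, p(48)=147273, p(49)=173525, p(50)=204226, p(51)=239943, p(52)=281589, p(53)=329931, p(54)=386155, p(55)=451276, p(56)=526823, p(57)=614154, p(58)=715220, p(59)=831820, p(60)=966467, p(61)=1121505, p(62)=1300156, p(63)=1505499, p(64)=1741630, p(65)=2012558, p(66)=2323520, p(67)=2679689, p(68)=3087735, p(69)=3554345, p(70)=4087968, p(71)=4697205, p(72)=5392783, p(73)=6185689, p(74)=7089500, p(75)=8118264, p(76)=9289091, p(77)=10619863, p(78)=12132164, p(79)=13848650, p(80)=15796476, p(81)=18004327, p(82)=20506255, p(83)=23338469, p(84)=26543660, p(85)=30167357, p(86)=34262962, p(87)=38887673, p(88)=44108109, p(89)=49995925, p(90)=56634173, p(91)=64112359, p(92)=72533807, p(93)=82010177, p(94)=92669720, p(95)=104651419, p(96)=118114304, p(97)=133230930, p(98)=150198136, p(99)=169229875, p(100)=190569292, p(101)=214481126, p(102)=241265379, p(103)=271248950, p(104)=304801365, p(105)=342325709, p(106)=384276336, p(107)=431149389, p(108)=483502844, p(109)=541946240, p(110)=607163746, p(111)=679903203, p(112)=761002156, p(113)=851376628, p(114)=952050665, p(115)=1064144451, p(116)=1188908248, p(117)=1327710076, p(118)=1482074143, p(119)=1653668665, p(120)=1844349560, p(121)=2056148051.
Final step: p(122) = p(121) + p(120) - p(117) - p(115) + p(110) + p(107) - p(100) - p(96) + p(87) + p(82) - p(71) - p(65) + p(52) + p(45) - p(30) - p(22) + p(5)
= 2056148051 + 1844349560 - 1327710076 - 1064144451 + 607163746 + 431149389 - 190569292 - 118114304 + 38887673 + 20506255 - 4697205 - 2012558 + 281589 + 89134 - 5604 - 1002 + 7
= 2291320912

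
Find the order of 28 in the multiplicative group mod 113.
7

113 is prime, so ord(28) divides φ(113) = 112.
Divisors of 112: 1, 2, 4, 7, 8, 14, 16, 28, 56, 112.
Repeated squaring: 28^1 ≡ 28, 28^2 ≡ 106, 28^4 ≡ 49, 28^8 ≡ 28, 28^16 ≡ 106, 28^32 ≡ 49, 28^64 ≡ 28 (mod 113).
Test 28^d mod 113 for each divisor d in increasing order:
28^1 ≡ 28
28^2 ≡ 106
28^4 ≡ 49
28^7 = 28^4·28^2·28^1 ≡ 1  ← first divisor giving 1
The order is 7.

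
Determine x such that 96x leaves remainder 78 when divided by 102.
x ≡ 4 (mod 17)

gcd(96, 102) = 6, which divides 78, so solutions exist.
Divide through by 6: 16x ≡ 13 (mod 17).
Find 16^(-1) mod 17 by the extended Euclidean algorithm:
17 = 1 × 16 + 1  ⟹  1 = (1)·17 + (-1)·16
So (-1)·16 ≡ 1 (mod 17), i.e. 16^(-1) ≡ -1 ≡ 16 (mod 17).
x ≡ 16 × 13 = 208 ≡ 4 (mod 17).
Check: 96 × 4 = 384 ≡ 78 (mod 102).
x ≡ 4 (mod 17), giving 6 solutions mod 102.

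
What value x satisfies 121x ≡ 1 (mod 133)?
11

gcd(121, 133) = 1, so the inverse exists.
Extended Euclidean algorithm on (133, 121):
133 = 1 × 121 + 12  ⟹  12 = (1)·133 + (-1)·121
121 = 10 × 12 + 1  ⟹  1 = (-10)·133 + (11)·121
So (11)·121 ≡ 1 (mod 133), i.e. 121^(-1) ≡ 11 (mod 133).
Check: 121 × 11 = 1331 ≡ 1 (mod 133)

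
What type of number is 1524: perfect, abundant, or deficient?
abundant

Proper divisors of 1524: sum = 1 + 2 + 3 + 4 + 6 + 12 + 127 + 254 + 381 + 508 + 762 = 2060
Since 2060 > 1524, 1524 is abundant.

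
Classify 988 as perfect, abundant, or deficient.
deficient

Proper divisors of 988: sum = 1 + 2 + 4 + 13 + 19 + 26 + 38 + 52 + 76 + 247 + 494 = 972
Since 972 < 988, 988 is deficient.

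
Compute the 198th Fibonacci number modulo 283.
143

Matrix identity: Q^n = [[F_(n+1), F_n], [F_n, F_(n-1)]] with Q = [[1,1],[1,0]].
n = 198 = 11000110₂. Square-and-multiply, entries mod 283:
Q^1 = [[1,1],[1,0]]
Q^3 = (Q^1)²·Q = [[3,2],[2,1]]
Q^6 = (Q^3)² = [[13,8],[8,5]]
Q^12 = (Q^6)² = [[233,144],[144,89]]
Q^24 = (Q^12)² = [[30,239],[239,74]]
Q^49 = (Q^24)²·Q = [[241,6],[6,235]]
Q^99 = (Q^49)²·Q = [[128,102],[102,26]]
Q^198 = (Q^99)² = [[186,143],[143,43]]
F_198 mod 283 = Q^198[0][1] = 143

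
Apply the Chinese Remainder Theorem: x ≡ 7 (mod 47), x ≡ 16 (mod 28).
1276

Using Chinese Remainder Theorem:
M = 47 × 28 = 1316
M1 = 28, M2 = 47
y1 = 28^(-1) mod 47 = 42
y2 = 47^(-1) mod 28 = 3
x = (7×28×42 + 16×47×3) mod 1316 = 1276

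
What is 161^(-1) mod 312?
281

gcd(161, 312) = 1, so the inverse exists.
Extended Euclidean algorithm on (312, 161):
312 = 1 × 161 + 151  ⟹  151 = (1)·312 + (-1)·161
161 = 1 × 151 + 10  ⟹  10 = (-1)·312 + (2)·161
151 = 15 × 10 + 1  ⟹  1 = (16)·312 + (-31)·161
So (-31)·161 ≡ 1 (mod 312), i.e. 161^(-1) ≡ -31 ≡ 281 (mod 312).
Check: 161 × 281 = 45241 ≡ 1 (mod 312)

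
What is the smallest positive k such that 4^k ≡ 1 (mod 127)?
7

127 is prime, so ord(4) divides φ(127) = 126.
Divisors of 126: 1, 2, 3, 6, 7, 9, 14, 18, 21, 42, 63, 126.
Repeated squaring: 4^1 ≡ 4, 4^2 ≡ 16, 4^4 ≡ 2, 4^8 ≡ 4, 4^16 ≡ 16, 4^32 ≡ 2, 4^64 ≡ 4 (mod 127).
Test 4^d mod 127 for each divisor d in increasing order:
4^1 ≡ 4
4^2 ≡ 16
4^3 = 4^2·4^1 ≡ 64
4^6 = 4^4·4^2 ≡ 32
4^7 = 4^4·4^2·4^1 ≡ 1  ← first divisor giving 1
The order is 7.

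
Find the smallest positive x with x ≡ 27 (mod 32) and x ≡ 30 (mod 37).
955

Using Chinese Remainder Theorem:
M = 32 × 37 = 1184
M1 = 37, M2 = 32
y1 = 37^(-1) mod 32 = 13
y2 = 32^(-1) mod 37 = 22
x = (27×37×13 + 30×32×22) mod 1184 = 955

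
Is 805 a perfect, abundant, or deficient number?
deficient

Proper divisors of 805: sum = 1 + 5 + 7 + 23 + 35 + 115 + 161 = 347
Since 347 < 805, 805 is deficient.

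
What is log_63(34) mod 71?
5

Baby-step giant-step with step n = ⌈√71⌉ = 9.
Baby steps 63^j mod 71 (j:value) for j=0..8: 0:1, 1:63, 2:64, 3:56, 4:49, 5:34, 6:12, 7:46, 8:58.
h = 34 is already in the table at j=5, so x = 5.
Check: 63^5 ≡ 34 (mod 71).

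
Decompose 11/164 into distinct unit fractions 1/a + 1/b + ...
1/15 + 1/2460

Greedy algorithm:
11/164: ceiling(164/11) = 15, use 1/15
1/2460: ceiling(2460/1) = 2460, use 1/2460
Result: 11/164 = 1/15 + 1/2460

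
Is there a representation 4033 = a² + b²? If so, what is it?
8² + 63² (a=8, b=63)

Factorization: 4033 = 37 × 109
By Fermat: n is sum of two squares iff every prime p ≡ 3 (mod 4) appears to even power.
All primes ≡ 3 (mod 4) appear to even power.
Search a = 0, 1, 2, … for 4033 - a² a perfect square: first hit at a = 8: 4033 - 64 = 3969 = 63².
4033 = 8² + 63² = 64 + 3969 ✓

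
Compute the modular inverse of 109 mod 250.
39

gcd(109, 250) = 1, so the inverse exists.
Extended Euclidean algorithm on (250, 109):
250 = 2 × 109 + 32  ⟹  32 = (1)·250 + (-2)·109
109 = 3 × 32 + 13  ⟹  13 = (-3)·250 + (7)·109
32 = 2 × 13 + 6  ⟹  6 = (7)·250 + (-16)·109
13 = 2 × 6 + 1  ⟹  1 = (-17)·250 + (39)·109
So (39)·109 ≡ 1 (mod 250), i.e. 109^(-1) ≡ 39 (mod 250).
Check: 109 × 39 = 4251 ≡ 1 (mod 250)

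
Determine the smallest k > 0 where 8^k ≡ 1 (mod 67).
22

67 is prime, so ord(8) divides φ(67) = 66.
Divisors of 66: 1, 2, 3, 6, 11, 22, 33, 66.
Repeated squaring: 8^1 ≡ 8, 8^2 ≡ 64, 8^4 ≡ 9, 8^8 ≡ 14, 8^16 ≡ 62, 8^32 ≡ 25, 8^64 ≡ 22 (mod 67).
Test 8^d mod 67 for each divisor d in increasing order:
8^1 ≡ 8
8^2 ≡ 64
8^3 = 8^2·8^1 ≡ 43
8^6 = 8^4·8^2 ≡ 40
8^11 = 8^8·8^2·8^1 ≡ 66
8^22 = 8^16·8^4·8^2 ≡ 1  ← first divisor giving 1
The order is 22.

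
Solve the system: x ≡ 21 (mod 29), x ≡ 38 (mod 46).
1326

Using Chinese Remainder Theorem:
M = 29 × 46 = 1334
M1 = 46, M2 = 29
y1 = 46^(-1) mod 29 = 12
y2 = 29^(-1) mod 46 = 27
x = (21×46×12 + 38×29×27) mod 1334 = 1326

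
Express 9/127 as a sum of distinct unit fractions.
1/15 + 1/239 + 1/65043 + 1/4935625448 + 1/48720797120954775960

Greedy algorithm:
9/127: ceiling(127/9) = 15, use 1/15
8/1905: ceiling(1905/8) = 239, use 1/239
7/455295: ceiling(455295/7) = 65043, use 1/65043
2/9871250895: ceiling(9871250895/2) = 4935625448, use 1/4935625448
1/48720797120954775960: ceiling(48720797120954775960/1) = 48720797120954775960, use 1/48720797120954775960
Result: 9/127 = 1/15 + 1/239 + 1/65043 + 1/4935625448 + 1/48720797120954775960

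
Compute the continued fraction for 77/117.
[0; 1, 1, 1, 12, 3]

Euclidean algorithm steps:
77 = 0 × 117 + 77
117 = 1 × 77 + 40
77 = 1 × 40 + 37
40 = 1 × 37 + 3
37 = 12 × 3 + 1
3 = 3 × 1 + 0
Continued fraction: [0; 1, 1, 1, 12, 3]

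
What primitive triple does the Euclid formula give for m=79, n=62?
(2397, 9796, 10085)

Euclid's formula: a = m² - n², b = 2mn, c = m² + n²
m = 79, n = 62
a = 79² - 62² = 6241 - 3844 = 2397
b = 2 × 79 × 62 = 9796
c = 79² + 62² = 6241 + 3844 = 10085
Verification: 2397² + 9796² = 5745609 + 95961616 = 101707225 = 10085² ✓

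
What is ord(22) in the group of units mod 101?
50

101 is prime, so ord(22) divides φ(101) = 100.
Divisors of 100: 1, 2, 4, 5, 10, 20, 25, 50, 100.
Repeated squaring: 22^1 ≡ 22, 22^2 ≡ 80, 22^4 ≡ 37, 22^8 ≡ 56, 22^16 ≡ 5, 22^32 ≡ 25, 22^64 ≡ 19 (mod 101).
Test 22^d mod 101 for each divisor d in increasing order:
22^1 ≡ 22
22^2 ≡ 80
22^4 ≡ 37
22^5 = 22^4·22^1 ≡ 6
22^10 = 22^8·22^2 ≡ 36
22^20 = 22^16·22^4 ≡ 84
22^25 = 22^16·22^8·22^1 ≡ 100
22^50 = 22^32·22^16·22^2 ≡ 1  ← first divisor giving 1
The order is 50.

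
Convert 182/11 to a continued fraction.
[16; 1, 1, 5]

Euclidean algorithm steps:
182 = 16 × 11 + 6
11 = 1 × 6 + 5
6 = 1 × 5 + 1
5 = 5 × 1 + 0
Continued fraction: [16; 1, 1, 5]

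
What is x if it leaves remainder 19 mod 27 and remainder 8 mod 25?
208

Using Chinese Remainder Theorem:
M = 27 × 25 = 675
M1 = 25, M2 = 27
y1 = 25^(-1) mod 27 = 13
y2 = 27^(-1) mod 25 = 13
x = (19×25×13 + 8×27×13) mod 675 = 208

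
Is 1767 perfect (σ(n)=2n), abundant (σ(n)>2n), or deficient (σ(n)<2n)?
deficient

Proper divisors of 1767: sum = 1 + 3 + 19 + 31 + 57 + 93 + 589 = 793
Since 793 < 1767, 1767 is deficient.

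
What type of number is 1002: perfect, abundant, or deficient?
abundant

Proper divisors of 1002: sum = 1 + 2 + 3 + 6 + 167 + 334 + 501 = 1014
Since 1014 > 1002, 1002 is abundant.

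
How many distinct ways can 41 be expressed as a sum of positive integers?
44583

p(n) counts ways to write n as a sum of positive integers (order ignored).
Euler's pentagonal recurrence: p(k) = p(k-1) + p(k-2) - p(k-5) - p(k-7) + p(k-12) + p(k-15) - ... (offsets j(3j∓1)/2, signs ++--, p(0)=1, p(<0)=0).
DP table for k = 0..40: p(0)=1, p(1)=1, p(2)=2, p(3)=3, p(4)=5, p(5)=7, p(6)=11, p(7)=15, p(8)=22, p(9)=30, p(10)=42, p(11)=56, p(12)=77, p(13)=101, p(14)=135, p(15)=176, p(16)=231, p(17)=297, p(18)=385, p(19)=490, p(20)=627, p(21)=792, p(22)=1002, p(23)=1255, p(24)=1575, p(25)=1958, p(26)=2436, p(27)=3010, p(28)=3718, p(29)=4565, p(30)=5604, p(31)=6842, p(32)=8349, p(33)=10143, p(34)=12310, p(35)=14883, p(36)=17977, p(37)=21637, p(38)=26015, p(39)=31185, p(40)=37338.
Final step: p(41) = p(40) + p(39) - p(36) - p(34) + p(29) + p(26) - p(19) - p(15) + p(6) + p(1)
= 37338 + 31185 - 17977 - 12310 + 4565 + 2436 - 490 - 176 + 11 + 1
= 44583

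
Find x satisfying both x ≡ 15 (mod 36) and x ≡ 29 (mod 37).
843

Using Chinese Remainder Theorem:
M = 36 × 37 = 1332
M1 = 37, M2 = 36
y1 = 37^(-1) mod 36 = 1
y2 = 36^(-1) mod 37 = 36
x = (15×37×1 + 29×36×36) mod 1332 = 843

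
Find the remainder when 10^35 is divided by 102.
82

Repeated squaring. Binary of 35 = 100011.
10^1 ≡ 10 (mod 102); 10^2 ≡ 100 (mod 102); 10^4 ≡ 4 (mod 102); 10^8 ≡ 16 (mod 102); 10^16 ≡ 52 (mod 102); 10^32 ≡ 52 (mod 102)
10^35 = 10^1 × 10^2 × 10^32 ≡ 82 (mod 102)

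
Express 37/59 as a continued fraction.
[0; 1, 1, 1, 2, 7]

Euclidean algorithm steps:
37 = 0 × 59 + 37
59 = 1 × 37 + 22
37 = 1 × 22 + 15
22 = 1 × 15 + 7
15 = 2 × 7 + 1
7 = 7 × 1 + 0
Continued fraction: [0; 1, 1, 1, 2, 7]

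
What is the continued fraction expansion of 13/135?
[0; 10, 2, 1, 1, 2]

Euclidean algorithm steps:
13 = 0 × 135 + 13
135 = 10 × 13 + 5
13 = 2 × 5 + 3
5 = 1 × 3 + 2
3 = 1 × 2 + 1
2 = 2 × 1 + 0
Continued fraction: [0; 10, 2, 1, 1, 2]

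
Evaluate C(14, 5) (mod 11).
0

Using Lucas' theorem:
Write n=14 and k=5 in base 11:
n in base 11: [1, 3]
k in base 11: [0, 5]
C(14,5) mod 11 = ∏ C(n_i, k_i) mod 11
Digit binomials (mod 11): C(1,0) = 1; C(3,5) = 0 (k_i > n_i)
Product: 1 × 0 = 0 ≡ 0 (mod 11)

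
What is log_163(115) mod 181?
103

Baby-step giant-step with step n = ⌈√181⌉ = 14.
Baby steps 163^j mod 181 (j:value) for j=0..13: 0:1, 1:163, 2:143, 3:141, 4:177, 5:72, 6:152, 7:160, 8:16, 9:74, 10:116, 11:84, 12:117, 13:66.
Giant-step multiplier: 163^(-14) ≡ 163^(180-14) = 163^166 ≡ 55 (mod 181).
Giant steps γ_i = 115·55^i mod 181: γ_0=115, γ_1=171, γ_2=174, γ_3=158, γ_4=2, γ_5=110, γ_6=77, γ_7=72 (in table at j=5).
x = i·n + j = 7·14 + 5 = 103.
Check: 163^103 ≡ 115 (mod 181).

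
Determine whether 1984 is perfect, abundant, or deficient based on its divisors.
abundant

Proper divisors of 1984: sum = 1 + 2 + 4 + 8 + 16 + 31 + 32 + 62 + 64 + 124 + 248 + 496 + 992 = 2080
Since 2080 > 1984, 1984 is abundant.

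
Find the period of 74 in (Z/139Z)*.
46

139 is prime, so ord(74) divides φ(139) = 138.
Divisors of 138: 1, 2, 3, 6, 23, 46, 69, 138.
Repeated squaring: 74^1 ≡ 74, 74^2 ≡ 55, 74^4 ≡ 106, 74^8 ≡ 116, 74^16 ≡ 112, 74^32 ≡ 34, 74^64 ≡ 44, 74^128 ≡ 129 (mod 139).
Test 74^d mod 139 for each divisor d in increasing order:
74^1 ≡ 74
74^2 ≡ 55
74^3 = 74^2·74^1 ≡ 39
74^6 = 74^4·74^2 ≡ 131
74^23 = 74^16·74^4·74^2·74^1 ≡ 138
74^46 = 74^32·74^8·74^4·74^2 ≡ 1  ← first divisor giving 1
The order is 46.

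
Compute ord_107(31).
106

107 is prime, so ord(31) divides φ(107) = 106.
Divisors of 106: 1, 2, 53, 106.
Repeated squaring: 31^1 ≡ 31, 31^2 ≡ 105, 31^4 ≡ 4, 31^8 ≡ 16, 31^16 ≡ 42, 31^32 ≡ 52, 31^64 ≡ 29 (mod 107).
Test 31^d mod 107 for each divisor d in increasing order:
31^1 ≡ 31
31^2 ≡ 105
31^53 = 31^32·31^16·31^4·31^1 ≡ 106
31^106 = 31^64·31^32·31^8·31^2 ≡ 1  ← first divisor giving 1
The order is 106.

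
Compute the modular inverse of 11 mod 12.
11

gcd(11, 12) = 1, so the inverse exists.
Extended Euclidean algorithm on (12, 11):
12 = 1 × 11 + 1  ⟹  1 = (1)·12 + (-1)·11
So (-1)·11 ≡ 1 (mod 12), i.e. 11^(-1) ≡ -1 ≡ 11 (mod 12).
Check: 11 × 11 = 121 ≡ 1 (mod 12)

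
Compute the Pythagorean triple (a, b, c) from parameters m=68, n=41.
(2943, 5576, 6305)

Euclid's formula: a = m² - n², b = 2mn, c = m² + n²
m = 68, n = 41
a = 68² - 41² = 4624 - 1681 = 2943
b = 2 × 68 × 41 = 5576
c = 68² + 41² = 4624 + 1681 = 6305
Verification: 2943² + 5576² = 8661249 + 31091776 = 39753025 = 6305² ✓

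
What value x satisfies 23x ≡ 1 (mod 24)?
23

gcd(23, 24) = 1, so the inverse exists.
Extended Euclidean algorithm on (24, 23):
24 = 1 × 23 + 1  ⟹  1 = (1)·24 + (-1)·23
So (-1)·23 ≡ 1 (mod 24), i.e. 23^(-1) ≡ -1 ≡ 23 (mod 24).
Check: 23 × 23 = 529 ≡ 1 (mod 24)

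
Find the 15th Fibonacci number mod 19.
2

Matrix identity: Q^n = [[F_(n+1), F_n], [F_n, F_(n-1)]] with Q = [[1,1],[1,0]].
n = 15 = 1111₂. Square-and-multiply, entries mod 19:
Q^1 = [[1,1],[1,0]]
Q^3 = (Q^1)²·Q = [[3,2],[2,1]]
Q^7 = (Q^3)²·Q = [[2,13],[13,8]]
Q^15 = (Q^7)²·Q = [[18,2],[2,16]]
F_15 mod 19 = Q^15[0][1] = 2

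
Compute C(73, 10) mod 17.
0

Using Lucas' theorem:
Write n=73 and k=10 in base 17:
n in base 17: [4, 5]
k in base 17: [0, 10]
C(73,10) mod 17 = ∏ C(n_i, k_i) mod 17
Digit binomials (mod 17): C(4,0) = 1; C(5,10) = 0 (k_i > n_i)
Product: 1 × 0 = 0 ≡ 0 (mod 17)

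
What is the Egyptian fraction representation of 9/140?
1/16 + 1/560

Greedy algorithm:
9/140: ceiling(140/9) = 16, use 1/16
1/560: ceiling(560/1) = 560, use 1/560
Result: 9/140 = 1/16 + 1/560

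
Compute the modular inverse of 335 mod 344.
191

gcd(335, 344) = 1, so the inverse exists.
Extended Euclidean algorithm on (344, 335):
344 = 1 × 335 + 9  ⟹  9 = (1)·344 + (-1)·335
335 = 37 × 9 + 2  ⟹  2 = (-37)·344 + (38)·335
9 = 4 × 2 + 1  ⟹  1 = (149)·344 + (-153)·335
So (-153)·335 ≡ 1 (mod 344), i.e. 335^(-1) ≡ -153 ≡ 191 (mod 344).
Check: 335 × 191 = 63985 ≡ 1 (mod 344)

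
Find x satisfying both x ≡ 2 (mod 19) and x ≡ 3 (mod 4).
59

Using Chinese Remainder Theorem:
M = 19 × 4 = 76
M1 = 4, M2 = 19
y1 = 4^(-1) mod 19 = 5
y2 = 19^(-1) mod 4 = 3
x = (2×4×5 + 3×19×3) mod 76 = 59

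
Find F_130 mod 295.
200

Matrix identity: Q^n = [[F_(n+1), F_n], [F_n, F_(n-1)]] with Q = [[1,1],[1,0]].
n = 130 = 10000010₂. Square-and-multiply, entries mod 295:
Q^1 = [[1,1],[1,0]]
Q^2 = (Q^1)² = [[2,1],[1,1]]
Q^4 = (Q^2)² = [[5,3],[3,2]]
Q^8 = (Q^4)² = [[34,21],[21,13]]
Q^16 = (Q^8)² = [[122,102],[102,20]]
Q^32 = (Q^16)² = [[213,29],[29,184]]
Q^65 = (Q^32)²·Q = [[198,190],[190,8]]
Q^130 = (Q^65)² = [[79,200],[200,174]]
F_130 mod 295 = Q^130[0][1] = 200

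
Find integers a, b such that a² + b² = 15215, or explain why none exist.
Not possible

Factorization: 15215 = 5 × 17 × 179
By Fermat: n is sum of two squares iff every prime p ≡ 3 (mod 4) appears to even power.
Prime(s) ≡ 3 (mod 4) with odd exponent: [(179, 1)]
Therefore 15215 cannot be expressed as a² + b².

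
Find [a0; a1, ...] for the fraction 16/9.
[1; 1, 3, 2]

Euclidean algorithm steps:
16 = 1 × 9 + 7
9 = 1 × 7 + 2
7 = 3 × 2 + 1
2 = 2 × 1 + 0
Continued fraction: [1; 1, 3, 2]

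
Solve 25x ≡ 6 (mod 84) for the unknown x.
x ≡ 54 (mod 84)

gcd(25, 84) = 1, which divides 6, so solutions exist.
Find 25^(-1) mod 84 by the extended Euclidean algorithm:
84 = 3 × 25 + 9  ⟹  9 = (1)·84 + (-3)·25
25 = 2 × 9 + 7  ⟹  7 = (-2)·84 + (7)·25
9 = 1 × 7 + 2  ⟹  2 = (3)·84 + (-10)·25
7 = 3 × 2 + 1  ⟹  1 = (-11)·84 + (37)·25
So (37)·25 ≡ 1 (mod 84), i.e. 25^(-1) ≡ 37 (mod 84).
x ≡ 37 × 6 = 222 ≡ 54 (mod 84).
Check: 25 × 54 = 1350 ≡ 6 (mod 84).
Unique solution: x ≡ 54 (mod 84)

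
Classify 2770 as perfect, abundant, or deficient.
deficient

Proper divisors of 2770: sum = 1 + 2 + 5 + 10 + 277 + 554 + 1385 = 2234
Since 2234 < 2770, 2770 is deficient.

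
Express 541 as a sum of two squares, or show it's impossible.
10² + 21² (a=10, b=21)

Factorization: 541 = 541
By Fermat: n is sum of two squares iff every prime p ≡ 3 (mod 4) appears to even power.
All primes ≡ 3 (mod 4) appear to even power.
Search a = 0, 1, 2, … for 541 - a² a perfect square: first hit at a = 10: 541 - 100 = 441 = 21².
541 = 10² + 21² = 100 + 441 ✓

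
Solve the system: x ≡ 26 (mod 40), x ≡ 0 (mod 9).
306

Using Chinese Remainder Theorem:
M = 40 × 9 = 360
M1 = 9, M2 = 40
y1 = 9^(-1) mod 40 = 9
y2 = 40^(-1) mod 9 = 7
x = (26×9×9 + 0×40×7) mod 360 = 306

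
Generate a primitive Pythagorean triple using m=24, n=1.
(575, 48, 577)

Euclid's formula: a = m² - n², b = 2mn, c = m² + n²
m = 24, n = 1
a = 24² - 1² = 576 - 1 = 575
b = 2 × 24 × 1 = 48
c = 24² + 1² = 576 + 1 = 577
Verification: 575² + 48² = 330625 + 2304 = 332929 = 577² ✓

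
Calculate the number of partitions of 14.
135

p(n) counts ways to write n as a sum of positive integers (order ignored).
Euler's pentagonal recurrence: p(k) = p(k-1) + p(k-2) - p(k-5) - p(k-7) + p(k-12) + p(k-15) - ... (offsets j(3j∓1)/2, signs ++--, p(0)=1, p(<0)=0).
DP table for k = 0..13: p(0)=1, p(1)=1, p(2)=2, p(3)=3, p(4)=5, p(5)=7, p(6)=11, p(7)=15, p(8)=22, p(9)=30, p(10)=42, p(11)=56, p(12)=77, p(13)=101.
Final step: p(14) = p(13) + p(12) - p(9) - p(7) + p(2)
= 101 + 77 - 30 - 15 + 2
= 135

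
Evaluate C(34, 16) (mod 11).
0

Using Lucas' theorem:
Write n=34 and k=16 in base 11:
n in base 11: [3, 1]
k in base 11: [1, 5]
C(34,16) mod 11 = ∏ C(n_i, k_i) mod 11
Digit binomials (mod 11): C(3,1) = 3; C(1,5) = 0 (k_i > n_i)
Product: 3 × 0 = 0 ≡ 0 (mod 11)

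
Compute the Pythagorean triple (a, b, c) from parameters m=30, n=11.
(779, 660, 1021)

Euclid's formula: a = m² - n², b = 2mn, c = m² + n²
m = 30, n = 11
a = 30² - 11² = 900 - 121 = 779
b = 2 × 30 × 11 = 660
c = 30² + 11² = 900 + 121 = 1021
Verification: 779² + 660² = 606841 + 435600 = 1042441 = 1021² ✓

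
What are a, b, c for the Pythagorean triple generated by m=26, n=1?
(675, 52, 677)

Euclid's formula: a = m² - n², b = 2mn, c = m² + n²
m = 26, n = 1
a = 26² - 1² = 676 - 1 = 675
b = 2 × 26 × 1 = 52
c = 26² + 1² = 676 + 1 = 677
Verification: 675² + 52² = 455625 + 2704 = 458329 = 677² ✓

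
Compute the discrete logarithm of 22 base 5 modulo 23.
11

Baby-step giant-step with step n = ⌈√23⌉ = 5.
Baby steps 5^j mod 23 (j:value) for j=0..4: 0:1, 1:5, 2:2, 3:10, 4:4.
Giant-step multiplier: 5^(-5) ≡ 5^(22-5) = 5^17 ≡ 15 (mod 23).
Giant steps γ_i = 22·15^i mod 23: γ_0=22, γ_1=8, γ_2=5 (in table at j=1).
x = i·n + j = 2·5 + 1 = 11.
Check: 5^11 ≡ 22 (mod 23).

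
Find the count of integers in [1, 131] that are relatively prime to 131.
130

131 = 131
φ(n) = n × ∏(1 - 1/p) for each prime p dividing n
φ(131) = 131 × (1 - 1/131) = 130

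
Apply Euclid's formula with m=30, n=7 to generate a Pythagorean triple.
(851, 420, 949)

Euclid's formula: a = m² - n², b = 2mn, c = m² + n²
m = 30, n = 7
a = 30² - 7² = 900 - 49 = 851
b = 2 × 30 × 7 = 420
c = 30² + 7² = 900 + 49 = 949
Verification: 851² + 420² = 724201 + 176400 = 900601 = 949² ✓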